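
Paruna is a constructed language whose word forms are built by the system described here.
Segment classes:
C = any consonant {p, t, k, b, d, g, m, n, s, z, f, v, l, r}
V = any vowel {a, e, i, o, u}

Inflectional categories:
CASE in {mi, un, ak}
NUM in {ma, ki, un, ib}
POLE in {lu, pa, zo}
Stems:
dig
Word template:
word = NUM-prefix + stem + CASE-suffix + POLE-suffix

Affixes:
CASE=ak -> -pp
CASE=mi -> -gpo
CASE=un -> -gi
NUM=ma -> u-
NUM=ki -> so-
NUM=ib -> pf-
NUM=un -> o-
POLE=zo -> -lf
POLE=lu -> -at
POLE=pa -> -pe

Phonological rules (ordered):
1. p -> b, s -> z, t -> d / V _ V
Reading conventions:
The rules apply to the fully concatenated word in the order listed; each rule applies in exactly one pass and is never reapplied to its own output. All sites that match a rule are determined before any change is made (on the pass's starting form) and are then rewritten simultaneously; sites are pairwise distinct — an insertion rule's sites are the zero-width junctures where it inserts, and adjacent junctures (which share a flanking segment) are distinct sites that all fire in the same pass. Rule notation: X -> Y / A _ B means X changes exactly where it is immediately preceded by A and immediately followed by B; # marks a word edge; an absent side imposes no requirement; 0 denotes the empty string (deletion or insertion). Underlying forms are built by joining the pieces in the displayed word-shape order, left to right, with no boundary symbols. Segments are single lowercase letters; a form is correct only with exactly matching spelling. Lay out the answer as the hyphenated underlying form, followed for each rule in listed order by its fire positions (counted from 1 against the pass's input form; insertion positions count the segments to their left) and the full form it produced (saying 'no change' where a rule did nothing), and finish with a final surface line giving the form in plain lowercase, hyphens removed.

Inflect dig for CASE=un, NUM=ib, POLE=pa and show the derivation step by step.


underlying: pf-dig-gi-pe
1. p -> b, s -> z, t -> d / V _ V: fires at position(s) 8: pfdiggibe
surface: pfdiggibe


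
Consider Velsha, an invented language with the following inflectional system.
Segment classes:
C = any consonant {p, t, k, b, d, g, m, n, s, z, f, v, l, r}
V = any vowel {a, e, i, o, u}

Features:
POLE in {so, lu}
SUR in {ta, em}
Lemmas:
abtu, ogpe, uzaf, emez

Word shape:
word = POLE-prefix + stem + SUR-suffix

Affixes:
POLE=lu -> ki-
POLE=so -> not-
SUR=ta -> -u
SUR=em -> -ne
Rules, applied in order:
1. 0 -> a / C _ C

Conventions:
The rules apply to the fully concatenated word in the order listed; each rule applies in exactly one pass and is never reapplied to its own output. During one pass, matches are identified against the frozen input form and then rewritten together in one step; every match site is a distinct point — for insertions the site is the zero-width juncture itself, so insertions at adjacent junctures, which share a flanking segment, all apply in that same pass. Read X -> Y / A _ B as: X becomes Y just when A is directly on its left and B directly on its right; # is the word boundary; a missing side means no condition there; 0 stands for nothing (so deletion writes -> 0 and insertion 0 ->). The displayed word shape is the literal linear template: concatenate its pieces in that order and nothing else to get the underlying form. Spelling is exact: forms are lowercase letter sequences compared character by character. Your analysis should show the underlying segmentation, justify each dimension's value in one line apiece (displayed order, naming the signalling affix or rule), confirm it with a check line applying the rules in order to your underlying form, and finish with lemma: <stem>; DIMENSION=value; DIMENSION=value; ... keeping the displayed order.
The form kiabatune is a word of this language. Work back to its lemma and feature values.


underlying: ki-abtu-ne
POLE=lu - signalled by the affix ki-
SUR=em - signalled by the affix -ne
check: kiabtune -> kiabatune
lemma: abtu; POLE=lu; SUR=em


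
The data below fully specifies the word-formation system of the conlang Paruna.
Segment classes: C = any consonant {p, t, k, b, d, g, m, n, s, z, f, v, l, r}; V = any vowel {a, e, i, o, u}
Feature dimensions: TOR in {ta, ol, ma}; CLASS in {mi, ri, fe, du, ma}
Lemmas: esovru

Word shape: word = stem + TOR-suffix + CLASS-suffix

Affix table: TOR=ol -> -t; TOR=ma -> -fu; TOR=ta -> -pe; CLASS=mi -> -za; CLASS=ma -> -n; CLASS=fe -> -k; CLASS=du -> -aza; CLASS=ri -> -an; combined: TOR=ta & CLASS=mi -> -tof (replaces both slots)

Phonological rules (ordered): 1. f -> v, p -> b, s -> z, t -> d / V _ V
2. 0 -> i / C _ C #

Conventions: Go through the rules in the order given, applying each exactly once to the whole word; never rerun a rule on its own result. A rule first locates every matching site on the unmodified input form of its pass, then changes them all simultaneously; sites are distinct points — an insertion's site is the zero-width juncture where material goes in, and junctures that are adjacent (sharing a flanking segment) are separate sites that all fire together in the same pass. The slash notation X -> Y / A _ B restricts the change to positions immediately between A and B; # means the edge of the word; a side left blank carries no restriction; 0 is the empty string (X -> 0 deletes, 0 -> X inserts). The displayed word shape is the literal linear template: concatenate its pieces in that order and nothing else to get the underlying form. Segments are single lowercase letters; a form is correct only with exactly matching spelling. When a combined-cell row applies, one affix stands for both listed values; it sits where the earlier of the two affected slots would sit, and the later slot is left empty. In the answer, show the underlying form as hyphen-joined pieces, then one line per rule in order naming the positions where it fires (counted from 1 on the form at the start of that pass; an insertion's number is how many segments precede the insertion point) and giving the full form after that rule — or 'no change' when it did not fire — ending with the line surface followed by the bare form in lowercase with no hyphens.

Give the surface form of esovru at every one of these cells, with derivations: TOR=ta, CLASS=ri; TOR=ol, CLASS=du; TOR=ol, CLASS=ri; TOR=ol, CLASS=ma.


cell TOR=ta, CLASS=ri:
underlying: esovru-pe-an
1. f -> v, p -> b, s -> z, t -> d / V _ V: fires at position(s) 2, 7: ezovrubean
2. 0 -> i / C _ C #: no change
surface: ezovrubean

cell TOR=ol, CLASS=du:
underlying: esovru-t-aza
1. f -> v, p -> b, s -> z, t -> d / V _ V: fires at position(s) 2, 7: ezovrudaza
2. 0 -> i / C _ C #: no change
surface: ezovrudaza

cell TOR=ol, CLASS=ri:
underlying: esovru-t-an
1. f -> v, p -> b, s -> z, t -> d / V _ V: fires at position(s) 2, 7: ezovrudan
2. 0 -> i / C _ C #: no change
surface: ezovrudan

cell TOR=ol, CLASS=ma:
underlying: esovru-t-n
1. f -> v, p -> b, s -> z, t -> d / V _ V: fires at position(s) 2: ezovrutn
2. 0 -> i / C _ C #: inserts after position(s) 7: ezovrutin
surface: ezovrutin


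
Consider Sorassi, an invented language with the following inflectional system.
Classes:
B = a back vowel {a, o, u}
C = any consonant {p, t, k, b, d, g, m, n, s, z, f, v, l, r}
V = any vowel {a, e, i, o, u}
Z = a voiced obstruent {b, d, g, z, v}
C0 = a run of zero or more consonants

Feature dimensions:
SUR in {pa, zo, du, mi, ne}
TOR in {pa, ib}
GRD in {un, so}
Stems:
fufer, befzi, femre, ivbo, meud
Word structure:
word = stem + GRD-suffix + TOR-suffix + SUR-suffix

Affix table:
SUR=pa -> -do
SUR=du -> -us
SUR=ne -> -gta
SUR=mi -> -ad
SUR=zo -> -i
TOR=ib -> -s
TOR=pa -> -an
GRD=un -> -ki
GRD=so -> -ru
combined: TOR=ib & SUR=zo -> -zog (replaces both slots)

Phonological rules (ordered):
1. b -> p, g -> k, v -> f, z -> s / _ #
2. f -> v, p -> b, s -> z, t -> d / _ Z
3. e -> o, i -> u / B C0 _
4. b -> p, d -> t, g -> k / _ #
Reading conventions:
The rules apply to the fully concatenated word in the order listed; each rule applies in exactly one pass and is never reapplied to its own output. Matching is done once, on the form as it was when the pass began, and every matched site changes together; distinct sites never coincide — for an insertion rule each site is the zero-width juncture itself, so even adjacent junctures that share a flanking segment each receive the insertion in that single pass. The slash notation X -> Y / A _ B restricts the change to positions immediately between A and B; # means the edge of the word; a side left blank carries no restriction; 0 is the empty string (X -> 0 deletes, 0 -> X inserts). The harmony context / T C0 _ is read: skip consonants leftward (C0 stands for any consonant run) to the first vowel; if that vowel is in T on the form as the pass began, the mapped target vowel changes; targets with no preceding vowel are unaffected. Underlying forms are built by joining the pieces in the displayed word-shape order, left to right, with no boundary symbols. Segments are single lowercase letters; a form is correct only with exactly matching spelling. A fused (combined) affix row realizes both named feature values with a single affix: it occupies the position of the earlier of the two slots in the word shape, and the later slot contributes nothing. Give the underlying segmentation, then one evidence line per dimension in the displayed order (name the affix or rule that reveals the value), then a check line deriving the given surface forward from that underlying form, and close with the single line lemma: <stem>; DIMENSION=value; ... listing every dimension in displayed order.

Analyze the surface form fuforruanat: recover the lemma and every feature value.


underlying: fufer-ru-an-ad
SUR=mi - signalled by the affix -ad
TOR=pa - signalled by the affix -an
GRD=so - signalled by the affix -ru
check: fuferruanad -> fuferruanad -> fuferruanad -> fuforruanad -> fuforruanat
lemma: fufer; SUR=mi; TOR=pa; GRD=so


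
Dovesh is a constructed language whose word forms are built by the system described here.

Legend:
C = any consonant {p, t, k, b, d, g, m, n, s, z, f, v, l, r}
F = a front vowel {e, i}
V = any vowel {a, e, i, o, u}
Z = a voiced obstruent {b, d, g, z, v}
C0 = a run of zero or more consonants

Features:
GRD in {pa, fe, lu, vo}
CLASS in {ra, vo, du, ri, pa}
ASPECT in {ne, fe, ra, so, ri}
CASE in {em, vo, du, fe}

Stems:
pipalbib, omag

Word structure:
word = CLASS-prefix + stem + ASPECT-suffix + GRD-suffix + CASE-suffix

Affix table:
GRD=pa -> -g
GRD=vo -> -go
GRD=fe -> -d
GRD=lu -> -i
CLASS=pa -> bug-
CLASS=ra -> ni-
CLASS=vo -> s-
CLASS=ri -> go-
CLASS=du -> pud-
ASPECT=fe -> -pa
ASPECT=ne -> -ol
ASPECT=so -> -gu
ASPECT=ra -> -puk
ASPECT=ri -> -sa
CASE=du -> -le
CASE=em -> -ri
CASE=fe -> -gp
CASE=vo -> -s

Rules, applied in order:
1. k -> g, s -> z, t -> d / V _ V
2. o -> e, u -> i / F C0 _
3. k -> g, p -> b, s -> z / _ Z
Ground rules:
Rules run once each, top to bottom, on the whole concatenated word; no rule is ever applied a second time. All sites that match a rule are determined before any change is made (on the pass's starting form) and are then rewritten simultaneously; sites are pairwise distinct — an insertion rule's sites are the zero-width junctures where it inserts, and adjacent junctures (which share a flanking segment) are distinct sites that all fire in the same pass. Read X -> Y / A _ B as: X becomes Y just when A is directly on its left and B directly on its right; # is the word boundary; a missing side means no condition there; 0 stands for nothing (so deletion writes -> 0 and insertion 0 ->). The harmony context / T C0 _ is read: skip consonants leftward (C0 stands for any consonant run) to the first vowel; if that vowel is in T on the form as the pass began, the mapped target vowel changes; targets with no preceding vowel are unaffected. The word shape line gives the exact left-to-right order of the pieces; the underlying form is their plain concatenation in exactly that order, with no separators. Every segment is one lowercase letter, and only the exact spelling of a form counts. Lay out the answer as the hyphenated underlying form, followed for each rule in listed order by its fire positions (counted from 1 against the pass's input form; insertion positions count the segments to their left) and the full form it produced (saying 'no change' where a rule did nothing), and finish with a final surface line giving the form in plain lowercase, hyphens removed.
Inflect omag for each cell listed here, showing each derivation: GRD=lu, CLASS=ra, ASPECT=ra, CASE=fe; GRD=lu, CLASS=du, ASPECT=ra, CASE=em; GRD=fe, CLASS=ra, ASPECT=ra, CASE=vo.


cell GRD=lu, CLASS=ra, ASPECT=ra, CASE=fe:
underlying: ni-omag-puk-i-gp
1. k -> g, s -> z, t -> d / V _ V: fires at position(s) 9: niomagpugigp
2. o -> e, u -> i / F C0 _: fires at position(s) 3: niemagpugigp
3. k -> g, p -> b, s -> z / _ Z: no change
surface: niemagpugigp

cell GRD=lu, CLASS=du, ASPECT=ra, CASE=em:
underlying: pud-omag-puk-i-ri
1. k -> g, s -> z, t -> d / V _ V: fires at position(s) 10: pudomagpugiri
2. o -> e, u -> i / F C0 _: no change
3. k -> g, p -> b, s -> z / _ Z: no change
surface: pudomagpugiri

cell GRD=fe, CLASS=ra, ASPECT=ra, CASE=vo:
underlying: ni-omag-puk-d-s
1. k -> g, s -> z, t -> d / V _ V: no change
2. o -> e, u -> i / F C0 _: fires at position(s) 3: niemagpukds
3. k -> g, p -> b, s -> z / _ Z: fires at position(s) 9: niemagpugds
surface: niemagpugds


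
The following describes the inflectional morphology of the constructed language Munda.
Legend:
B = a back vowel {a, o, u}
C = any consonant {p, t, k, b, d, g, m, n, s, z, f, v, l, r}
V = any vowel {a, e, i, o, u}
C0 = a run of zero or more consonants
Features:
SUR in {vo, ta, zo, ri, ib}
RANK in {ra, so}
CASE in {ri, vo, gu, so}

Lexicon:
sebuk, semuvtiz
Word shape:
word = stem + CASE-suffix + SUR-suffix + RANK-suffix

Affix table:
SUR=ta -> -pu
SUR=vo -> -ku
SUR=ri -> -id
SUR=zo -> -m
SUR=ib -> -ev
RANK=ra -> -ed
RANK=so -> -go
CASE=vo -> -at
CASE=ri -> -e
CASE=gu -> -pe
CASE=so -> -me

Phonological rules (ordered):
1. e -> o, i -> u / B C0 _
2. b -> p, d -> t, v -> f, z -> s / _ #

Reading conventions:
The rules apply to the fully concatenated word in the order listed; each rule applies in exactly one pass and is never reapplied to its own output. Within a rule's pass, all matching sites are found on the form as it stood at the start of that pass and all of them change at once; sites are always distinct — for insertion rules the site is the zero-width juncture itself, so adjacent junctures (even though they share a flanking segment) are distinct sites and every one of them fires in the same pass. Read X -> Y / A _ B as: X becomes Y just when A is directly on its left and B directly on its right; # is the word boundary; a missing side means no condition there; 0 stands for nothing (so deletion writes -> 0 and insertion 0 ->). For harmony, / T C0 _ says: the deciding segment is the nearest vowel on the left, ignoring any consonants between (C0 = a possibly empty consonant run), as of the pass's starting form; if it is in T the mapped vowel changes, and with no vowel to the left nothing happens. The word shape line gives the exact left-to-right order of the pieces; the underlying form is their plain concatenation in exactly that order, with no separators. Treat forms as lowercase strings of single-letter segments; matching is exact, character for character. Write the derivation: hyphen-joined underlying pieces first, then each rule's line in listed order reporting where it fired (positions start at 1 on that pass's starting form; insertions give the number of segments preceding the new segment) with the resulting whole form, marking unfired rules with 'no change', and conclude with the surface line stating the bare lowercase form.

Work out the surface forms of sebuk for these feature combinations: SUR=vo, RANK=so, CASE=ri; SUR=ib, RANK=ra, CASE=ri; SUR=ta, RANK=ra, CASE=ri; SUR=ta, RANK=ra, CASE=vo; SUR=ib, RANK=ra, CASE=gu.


cell SUR=vo, RANK=so, CASE=ri:
underlying: sebuk-e-ku-go
1. e -> o, i -> u / B C0 _: fires at position(s) 6: sebukokugo
2. b -> p, d -> t, v -> f, z -> s / _ #: no change
surface: sebukokugo

cell SUR=ib, RANK=ra, CASE=ri:
underlying: sebuk-e-ev-ed
1. e -> o, i -> u / B C0 _: fires at position(s) 6: sebukoeved
2. b -> p, d -> t, v -> f, z -> s / _ #: fires at position(s) 10: sebukoevet
surface: sebukoevet

cell SUR=ta, RANK=ra, CASE=ri:
underlying: sebuk-e-pu-ed
1. e -> o, i -> u / B C0 _: fires at position(s) 6, 9: sebukopuod
2. b -> p, d -> t, v -> f, z -> s / _ #: fires at position(s) 10: sebukopuot
surface: sebukopuot

cell SUR=ta, RANK=ra, CASE=vo:
underlying: sebuk-at-pu-ed
1. e -> o, i -> u / B C0 _: fires at position(s) 10: sebukatpuod
2. b -> p, d -> t, v -> f, z -> s / _ #: fires at position(s) 11: sebukatpuot
surface: sebukatpuot

cell SUR=ib, RANK=ra, CASE=gu:
underlying: sebuk-pe-ev-ed
1. e -> o, i -> u / B C0 _: fires at position(s) 7: sebukpoeved
2. b -> p, d -> t, v -> f, z -> s / _ #: fires at position(s) 11: sebukpoevet
surface: sebukpoevet


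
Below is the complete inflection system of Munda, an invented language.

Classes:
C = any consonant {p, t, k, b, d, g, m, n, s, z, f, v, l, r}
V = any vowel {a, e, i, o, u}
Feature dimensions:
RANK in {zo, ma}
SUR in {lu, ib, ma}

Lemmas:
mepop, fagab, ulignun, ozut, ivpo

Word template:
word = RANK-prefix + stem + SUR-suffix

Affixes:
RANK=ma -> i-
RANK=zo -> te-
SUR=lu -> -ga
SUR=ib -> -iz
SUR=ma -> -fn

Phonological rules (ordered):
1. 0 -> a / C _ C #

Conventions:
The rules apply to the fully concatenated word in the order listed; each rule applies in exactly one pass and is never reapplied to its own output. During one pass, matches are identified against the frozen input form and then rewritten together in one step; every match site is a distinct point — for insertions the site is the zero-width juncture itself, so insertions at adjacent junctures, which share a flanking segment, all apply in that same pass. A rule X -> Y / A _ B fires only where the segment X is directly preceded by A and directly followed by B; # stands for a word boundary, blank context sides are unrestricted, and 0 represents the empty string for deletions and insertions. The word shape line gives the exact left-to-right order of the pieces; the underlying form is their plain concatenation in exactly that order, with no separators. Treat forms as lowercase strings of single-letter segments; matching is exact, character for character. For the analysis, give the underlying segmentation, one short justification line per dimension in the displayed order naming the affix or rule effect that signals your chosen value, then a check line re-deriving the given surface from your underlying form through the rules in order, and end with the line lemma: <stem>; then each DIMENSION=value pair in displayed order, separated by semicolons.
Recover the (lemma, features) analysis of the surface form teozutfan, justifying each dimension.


underlying: te-ozut-fn
RANK=zo - signalled by the affix te-
SUR=ma - signalled by the affix -fn
check: teozutfn -> teozutfan
lemma: ozut; RANK=zo; SUR=ma


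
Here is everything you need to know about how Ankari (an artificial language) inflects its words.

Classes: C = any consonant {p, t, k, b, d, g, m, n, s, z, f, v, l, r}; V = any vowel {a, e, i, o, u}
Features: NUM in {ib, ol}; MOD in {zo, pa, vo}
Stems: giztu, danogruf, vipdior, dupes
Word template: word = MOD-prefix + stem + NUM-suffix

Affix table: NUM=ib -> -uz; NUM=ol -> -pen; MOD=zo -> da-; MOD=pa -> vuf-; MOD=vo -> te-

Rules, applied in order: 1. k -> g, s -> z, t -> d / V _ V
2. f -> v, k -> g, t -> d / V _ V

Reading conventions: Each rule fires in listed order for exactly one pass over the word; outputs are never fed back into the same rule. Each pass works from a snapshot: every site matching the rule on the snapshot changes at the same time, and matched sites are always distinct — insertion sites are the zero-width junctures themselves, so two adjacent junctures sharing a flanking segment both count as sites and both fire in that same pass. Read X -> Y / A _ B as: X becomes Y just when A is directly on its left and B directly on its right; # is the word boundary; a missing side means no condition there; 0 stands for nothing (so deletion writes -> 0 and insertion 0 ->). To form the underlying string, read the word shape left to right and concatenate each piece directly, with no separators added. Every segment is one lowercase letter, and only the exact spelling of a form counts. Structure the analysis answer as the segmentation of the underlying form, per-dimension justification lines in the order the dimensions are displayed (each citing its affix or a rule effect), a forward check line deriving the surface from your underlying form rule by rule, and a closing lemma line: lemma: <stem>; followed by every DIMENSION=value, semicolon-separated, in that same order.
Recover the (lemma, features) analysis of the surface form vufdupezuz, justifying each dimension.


underlying: vuf-dupes-uz
NUM=ib - signalled by the affix -uz
MOD=pa - signalled by the affix vuf-
check: vufdupesuz -> vufdupezuz -> vufdupezuz
lemma: dupes; NUM=ib; MOD=pa


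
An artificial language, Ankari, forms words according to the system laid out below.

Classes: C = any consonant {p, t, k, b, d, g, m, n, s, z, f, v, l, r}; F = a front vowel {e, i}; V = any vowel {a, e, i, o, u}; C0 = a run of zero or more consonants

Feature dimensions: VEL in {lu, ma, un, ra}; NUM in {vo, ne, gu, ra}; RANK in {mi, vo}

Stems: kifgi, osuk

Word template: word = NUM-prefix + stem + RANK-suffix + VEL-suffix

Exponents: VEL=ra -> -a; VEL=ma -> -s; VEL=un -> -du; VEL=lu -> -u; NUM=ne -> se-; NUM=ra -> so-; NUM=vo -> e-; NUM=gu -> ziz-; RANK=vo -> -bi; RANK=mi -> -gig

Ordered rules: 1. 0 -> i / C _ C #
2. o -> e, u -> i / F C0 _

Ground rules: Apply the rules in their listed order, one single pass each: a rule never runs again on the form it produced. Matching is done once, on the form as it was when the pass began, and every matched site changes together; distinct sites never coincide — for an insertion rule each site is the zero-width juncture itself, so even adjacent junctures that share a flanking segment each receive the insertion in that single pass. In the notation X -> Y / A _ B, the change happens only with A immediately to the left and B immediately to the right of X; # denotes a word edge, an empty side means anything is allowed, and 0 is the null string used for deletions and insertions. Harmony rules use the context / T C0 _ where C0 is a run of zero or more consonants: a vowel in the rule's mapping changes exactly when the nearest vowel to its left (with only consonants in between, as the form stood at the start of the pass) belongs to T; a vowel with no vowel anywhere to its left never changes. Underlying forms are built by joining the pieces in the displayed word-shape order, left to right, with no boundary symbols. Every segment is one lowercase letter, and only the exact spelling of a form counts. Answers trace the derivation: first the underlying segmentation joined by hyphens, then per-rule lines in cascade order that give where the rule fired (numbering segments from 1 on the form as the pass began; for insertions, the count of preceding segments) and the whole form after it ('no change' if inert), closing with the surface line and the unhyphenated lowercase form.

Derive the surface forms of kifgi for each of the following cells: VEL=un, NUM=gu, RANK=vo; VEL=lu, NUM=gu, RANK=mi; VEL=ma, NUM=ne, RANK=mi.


cell VEL=un, NUM=gu, RANK=vo:
underlying: ziz-kifgi-bi-du
1. 0 -> i / C _ C #: no change
2. o -> e, u -> i / F C0 _: fires at position(s) 12: zizkifgibidi
surface: zizkifgibidi

cell VEL=lu, NUM=gu, RANK=mi:
underlying: ziz-kifgi-gig-u
1. 0 -> i / C _ C #: no change
2. o -> e, u -> i / F C0 _: fires at position(s) 12: zizkifgigigi
surface: zizkifgigigi

cell VEL=ma, NUM=ne, RANK=mi:
underlying: se-kifgi-gig-s
1. 0 -> i / C _ C #: inserts after position(s) 10: sekifgigigis
2. o -> e, u -> i / F C0 _: no change
surface: sekifgigigis


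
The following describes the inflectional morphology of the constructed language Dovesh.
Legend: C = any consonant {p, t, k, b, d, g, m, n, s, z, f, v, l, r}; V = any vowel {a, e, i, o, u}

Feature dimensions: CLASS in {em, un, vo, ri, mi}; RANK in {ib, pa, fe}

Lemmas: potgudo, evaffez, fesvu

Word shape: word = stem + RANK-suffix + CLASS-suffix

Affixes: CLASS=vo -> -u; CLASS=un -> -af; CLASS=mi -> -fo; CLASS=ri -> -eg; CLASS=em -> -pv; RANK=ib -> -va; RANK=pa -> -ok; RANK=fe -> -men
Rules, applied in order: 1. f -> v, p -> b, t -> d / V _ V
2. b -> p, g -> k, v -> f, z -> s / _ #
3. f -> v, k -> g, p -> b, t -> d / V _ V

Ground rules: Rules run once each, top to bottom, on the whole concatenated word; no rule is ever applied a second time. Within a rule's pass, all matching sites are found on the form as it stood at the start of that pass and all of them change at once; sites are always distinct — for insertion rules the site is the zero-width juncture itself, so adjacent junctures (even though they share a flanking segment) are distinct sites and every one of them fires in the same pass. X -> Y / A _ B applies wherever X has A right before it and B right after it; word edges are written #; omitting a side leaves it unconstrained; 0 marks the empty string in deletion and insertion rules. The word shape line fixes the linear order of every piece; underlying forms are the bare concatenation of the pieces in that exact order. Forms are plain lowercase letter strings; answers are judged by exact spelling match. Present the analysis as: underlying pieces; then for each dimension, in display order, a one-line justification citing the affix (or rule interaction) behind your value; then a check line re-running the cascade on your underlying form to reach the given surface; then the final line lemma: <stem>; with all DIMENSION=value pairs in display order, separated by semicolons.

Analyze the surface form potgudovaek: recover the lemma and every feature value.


underlying: potgudo-va-eg
CLASS=ri - signalled by the affix -eg
RANK=ib - signalled by the affix -va
check: potgudovaeg -> potgudovaeg -> potgudovaek -> potgudovaek
lemma: potgudo; CLASS=ri; RANK=ib


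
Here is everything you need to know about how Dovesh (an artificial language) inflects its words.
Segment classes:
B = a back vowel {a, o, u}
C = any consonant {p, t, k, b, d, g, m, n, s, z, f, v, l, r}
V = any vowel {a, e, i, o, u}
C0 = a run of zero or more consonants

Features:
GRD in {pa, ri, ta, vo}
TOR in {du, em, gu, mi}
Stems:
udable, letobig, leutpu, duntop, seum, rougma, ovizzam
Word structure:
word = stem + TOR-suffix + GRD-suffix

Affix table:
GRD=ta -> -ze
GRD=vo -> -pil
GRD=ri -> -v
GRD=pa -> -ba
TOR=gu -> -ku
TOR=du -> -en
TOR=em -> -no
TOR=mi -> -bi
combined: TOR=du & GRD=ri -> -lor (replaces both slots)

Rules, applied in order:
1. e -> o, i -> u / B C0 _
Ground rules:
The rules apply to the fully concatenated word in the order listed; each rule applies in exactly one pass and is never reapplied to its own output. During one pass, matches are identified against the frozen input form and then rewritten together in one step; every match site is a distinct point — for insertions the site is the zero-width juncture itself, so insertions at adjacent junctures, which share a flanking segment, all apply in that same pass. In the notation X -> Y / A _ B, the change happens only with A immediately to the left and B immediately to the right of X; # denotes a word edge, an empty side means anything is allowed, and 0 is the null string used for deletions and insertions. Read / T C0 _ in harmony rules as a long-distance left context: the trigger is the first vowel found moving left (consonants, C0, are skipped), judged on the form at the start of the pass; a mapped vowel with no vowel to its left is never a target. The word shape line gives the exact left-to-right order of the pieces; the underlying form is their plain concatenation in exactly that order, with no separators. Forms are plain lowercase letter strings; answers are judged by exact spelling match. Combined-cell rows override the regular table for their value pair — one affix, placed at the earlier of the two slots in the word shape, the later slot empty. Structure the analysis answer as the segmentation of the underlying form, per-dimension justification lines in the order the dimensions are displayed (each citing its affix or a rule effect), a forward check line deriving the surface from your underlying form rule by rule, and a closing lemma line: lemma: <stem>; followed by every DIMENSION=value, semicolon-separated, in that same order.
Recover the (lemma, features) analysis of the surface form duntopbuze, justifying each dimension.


underlying: duntop-bi-ze
GRD=ta - signalled by the affix -ze
TOR=mi - signalled by the affix -bi
check: duntopbize -> duntopbuze
lemma: duntop; GRD=ta; TOR=mi


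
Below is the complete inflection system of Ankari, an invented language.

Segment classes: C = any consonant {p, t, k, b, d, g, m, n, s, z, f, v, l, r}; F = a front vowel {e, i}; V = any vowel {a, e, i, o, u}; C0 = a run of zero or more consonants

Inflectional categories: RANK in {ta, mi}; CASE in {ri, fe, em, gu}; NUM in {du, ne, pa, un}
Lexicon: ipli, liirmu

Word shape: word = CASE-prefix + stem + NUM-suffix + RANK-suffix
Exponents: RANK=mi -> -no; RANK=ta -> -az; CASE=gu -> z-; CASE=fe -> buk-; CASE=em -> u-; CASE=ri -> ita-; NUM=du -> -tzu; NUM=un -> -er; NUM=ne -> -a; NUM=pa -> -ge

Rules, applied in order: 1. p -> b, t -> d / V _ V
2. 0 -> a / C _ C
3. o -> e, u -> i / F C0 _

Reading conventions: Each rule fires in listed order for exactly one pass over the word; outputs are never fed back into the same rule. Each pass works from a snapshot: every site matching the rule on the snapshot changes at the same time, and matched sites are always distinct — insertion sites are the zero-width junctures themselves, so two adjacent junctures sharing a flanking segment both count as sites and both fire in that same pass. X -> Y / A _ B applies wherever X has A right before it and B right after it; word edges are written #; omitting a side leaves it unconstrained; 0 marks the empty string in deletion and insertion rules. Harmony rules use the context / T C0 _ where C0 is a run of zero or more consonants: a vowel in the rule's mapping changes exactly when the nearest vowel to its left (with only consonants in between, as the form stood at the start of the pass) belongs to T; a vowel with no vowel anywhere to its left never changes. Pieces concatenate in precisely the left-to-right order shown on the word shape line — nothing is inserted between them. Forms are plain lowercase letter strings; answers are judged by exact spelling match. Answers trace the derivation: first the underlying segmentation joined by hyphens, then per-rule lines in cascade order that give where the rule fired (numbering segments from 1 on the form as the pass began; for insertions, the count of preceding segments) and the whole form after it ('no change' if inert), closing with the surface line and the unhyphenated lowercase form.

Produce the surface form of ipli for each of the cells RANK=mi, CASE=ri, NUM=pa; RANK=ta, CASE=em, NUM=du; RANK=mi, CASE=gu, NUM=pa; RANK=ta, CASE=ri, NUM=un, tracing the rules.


cell RANK=mi, CASE=ri, NUM=pa:
underlying: ita-ipli-ge-no
1. p -> b, t -> d / V _ V: fires at position(s) 2: idaipligeno
2. 0 -> a / C _ C: inserts after position(s) 5: idaipaligeno
3. o -> e, u -> i / F C0 _: fires at position(s) 12: idaipaligene
surface: idaipaligene

cell RANK=ta, CASE=em, NUM=du:
underlying: u-ipli-tzu-az
1. p -> b, t -> d / V _ V: no change
2. 0 -> a / C _ C: inserts after position(s) 3, 6: uipalitazuaz
3. o -> e, u -> i / F C0 _: no change
surface: uipalitazuaz

cell RANK=mi, CASE=gu, NUM=pa:
underlying: z-ipli-ge-no
1. p -> b, t -> d / V _ V: no change
2. 0 -> a / C _ C: inserts after position(s) 3: zipaligeno
3. o -> e, u -> i / F C0 _: fires at position(s) 10: zipaligene
surface: zipaligene

cell RANK=ta, CASE=ri, NUM=un:
underlying: ita-ipli-er-az
1. p -> b, t -> d / V _ V: fires at position(s) 2: idaiplieraz
2. 0 -> a / C _ C: inserts after position(s) 5: idaipalieraz
3. o -> e, u -> i / F C0 _: no change
surface: idaipalieraz


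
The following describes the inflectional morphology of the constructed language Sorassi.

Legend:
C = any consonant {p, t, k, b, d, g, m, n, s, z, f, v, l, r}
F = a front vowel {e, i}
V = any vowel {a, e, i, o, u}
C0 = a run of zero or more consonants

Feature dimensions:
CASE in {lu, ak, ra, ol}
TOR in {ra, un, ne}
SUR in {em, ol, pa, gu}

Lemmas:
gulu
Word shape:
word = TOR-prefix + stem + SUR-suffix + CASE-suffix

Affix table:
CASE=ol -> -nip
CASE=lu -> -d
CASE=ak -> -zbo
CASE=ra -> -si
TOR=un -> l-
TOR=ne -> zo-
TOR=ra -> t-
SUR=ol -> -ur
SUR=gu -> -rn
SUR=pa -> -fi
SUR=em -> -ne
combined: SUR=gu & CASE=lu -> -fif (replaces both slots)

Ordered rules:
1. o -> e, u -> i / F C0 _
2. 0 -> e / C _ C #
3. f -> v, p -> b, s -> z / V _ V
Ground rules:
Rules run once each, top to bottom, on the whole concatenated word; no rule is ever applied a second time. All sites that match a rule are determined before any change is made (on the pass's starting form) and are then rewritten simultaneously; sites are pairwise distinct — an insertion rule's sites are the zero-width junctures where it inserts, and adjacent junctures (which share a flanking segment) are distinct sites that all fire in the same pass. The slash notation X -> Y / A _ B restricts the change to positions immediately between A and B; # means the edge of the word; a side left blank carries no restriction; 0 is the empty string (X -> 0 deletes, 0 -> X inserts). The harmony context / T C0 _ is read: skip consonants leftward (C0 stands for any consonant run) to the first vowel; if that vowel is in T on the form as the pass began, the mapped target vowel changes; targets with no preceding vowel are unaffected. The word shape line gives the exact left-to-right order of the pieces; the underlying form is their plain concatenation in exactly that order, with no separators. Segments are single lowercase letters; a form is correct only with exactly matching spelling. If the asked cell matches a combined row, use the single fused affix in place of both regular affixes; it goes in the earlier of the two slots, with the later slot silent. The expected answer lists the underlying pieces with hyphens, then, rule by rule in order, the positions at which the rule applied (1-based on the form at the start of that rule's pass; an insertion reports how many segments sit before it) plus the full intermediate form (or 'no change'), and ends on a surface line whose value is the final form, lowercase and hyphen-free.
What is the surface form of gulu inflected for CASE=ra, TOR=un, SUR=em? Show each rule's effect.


underlying: l-gulu-ne-si
1. o -> e, u -> i / F C0 _: no change
2. 0 -> e / C _ C #: no change
3. f -> v, p -> b, s -> z / V _ V: fires at position(s) 8: lgulunezi
surface: lgulunezi


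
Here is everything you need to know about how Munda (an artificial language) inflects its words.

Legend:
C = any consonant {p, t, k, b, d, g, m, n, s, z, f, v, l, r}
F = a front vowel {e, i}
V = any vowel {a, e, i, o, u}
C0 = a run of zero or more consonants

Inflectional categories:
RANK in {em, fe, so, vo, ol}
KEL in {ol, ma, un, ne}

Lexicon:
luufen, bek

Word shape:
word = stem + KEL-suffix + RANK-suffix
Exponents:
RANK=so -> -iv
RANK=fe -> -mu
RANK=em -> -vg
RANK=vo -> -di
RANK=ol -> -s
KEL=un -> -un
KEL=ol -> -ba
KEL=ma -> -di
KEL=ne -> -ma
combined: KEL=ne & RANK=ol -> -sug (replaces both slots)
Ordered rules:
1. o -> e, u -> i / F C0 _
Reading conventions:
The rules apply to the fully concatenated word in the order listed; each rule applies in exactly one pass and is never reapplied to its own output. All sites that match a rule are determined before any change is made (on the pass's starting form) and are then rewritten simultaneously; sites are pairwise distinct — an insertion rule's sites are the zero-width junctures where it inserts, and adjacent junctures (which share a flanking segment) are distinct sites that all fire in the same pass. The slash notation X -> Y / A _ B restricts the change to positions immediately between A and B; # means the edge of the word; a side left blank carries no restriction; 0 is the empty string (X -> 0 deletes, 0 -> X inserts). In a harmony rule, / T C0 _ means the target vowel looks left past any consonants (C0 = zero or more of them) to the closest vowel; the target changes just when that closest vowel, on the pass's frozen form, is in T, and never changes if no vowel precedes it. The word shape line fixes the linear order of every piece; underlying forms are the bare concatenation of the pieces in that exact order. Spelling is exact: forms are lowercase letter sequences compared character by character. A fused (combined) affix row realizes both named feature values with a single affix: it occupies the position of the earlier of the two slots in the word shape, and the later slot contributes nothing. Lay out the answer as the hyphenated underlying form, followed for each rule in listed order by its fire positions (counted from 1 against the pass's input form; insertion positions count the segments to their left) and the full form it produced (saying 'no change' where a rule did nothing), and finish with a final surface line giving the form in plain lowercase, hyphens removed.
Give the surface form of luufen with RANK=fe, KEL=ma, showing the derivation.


underlying: luufen-di-mu
1. o -> e, u -> i / F C0 _: fires at position(s) 10: luufendimi
surface: luufendimi


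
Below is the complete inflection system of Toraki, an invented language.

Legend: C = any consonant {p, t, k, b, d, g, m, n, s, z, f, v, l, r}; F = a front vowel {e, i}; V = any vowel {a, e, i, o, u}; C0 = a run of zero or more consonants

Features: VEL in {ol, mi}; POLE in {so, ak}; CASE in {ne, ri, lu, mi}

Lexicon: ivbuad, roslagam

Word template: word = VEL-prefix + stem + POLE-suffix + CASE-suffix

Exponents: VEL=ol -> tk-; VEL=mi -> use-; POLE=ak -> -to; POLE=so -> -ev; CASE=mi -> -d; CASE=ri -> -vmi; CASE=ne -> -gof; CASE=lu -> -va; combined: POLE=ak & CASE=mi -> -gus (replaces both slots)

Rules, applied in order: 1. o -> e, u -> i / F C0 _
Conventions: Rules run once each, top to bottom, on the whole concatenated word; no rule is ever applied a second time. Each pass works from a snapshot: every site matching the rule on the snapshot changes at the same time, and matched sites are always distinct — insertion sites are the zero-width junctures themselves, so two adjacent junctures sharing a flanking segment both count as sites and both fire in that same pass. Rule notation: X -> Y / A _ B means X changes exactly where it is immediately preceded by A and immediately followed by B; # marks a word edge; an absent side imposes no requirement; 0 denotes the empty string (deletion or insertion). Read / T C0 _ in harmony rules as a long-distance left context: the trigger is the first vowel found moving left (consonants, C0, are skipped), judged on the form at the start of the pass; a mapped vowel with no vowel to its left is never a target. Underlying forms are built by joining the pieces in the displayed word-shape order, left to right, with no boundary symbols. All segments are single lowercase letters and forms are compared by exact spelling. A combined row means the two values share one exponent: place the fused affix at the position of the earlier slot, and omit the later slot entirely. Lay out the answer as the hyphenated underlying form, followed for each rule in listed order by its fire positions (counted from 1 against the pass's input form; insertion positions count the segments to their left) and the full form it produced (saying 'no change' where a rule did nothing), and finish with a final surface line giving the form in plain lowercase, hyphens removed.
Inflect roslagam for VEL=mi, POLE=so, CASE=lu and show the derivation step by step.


underlying: use-roslagam-ev-va
1. o -> e, u -> i / F C0 _: fires at position(s) 5: usereslagamevva
surface: usereslagamevva


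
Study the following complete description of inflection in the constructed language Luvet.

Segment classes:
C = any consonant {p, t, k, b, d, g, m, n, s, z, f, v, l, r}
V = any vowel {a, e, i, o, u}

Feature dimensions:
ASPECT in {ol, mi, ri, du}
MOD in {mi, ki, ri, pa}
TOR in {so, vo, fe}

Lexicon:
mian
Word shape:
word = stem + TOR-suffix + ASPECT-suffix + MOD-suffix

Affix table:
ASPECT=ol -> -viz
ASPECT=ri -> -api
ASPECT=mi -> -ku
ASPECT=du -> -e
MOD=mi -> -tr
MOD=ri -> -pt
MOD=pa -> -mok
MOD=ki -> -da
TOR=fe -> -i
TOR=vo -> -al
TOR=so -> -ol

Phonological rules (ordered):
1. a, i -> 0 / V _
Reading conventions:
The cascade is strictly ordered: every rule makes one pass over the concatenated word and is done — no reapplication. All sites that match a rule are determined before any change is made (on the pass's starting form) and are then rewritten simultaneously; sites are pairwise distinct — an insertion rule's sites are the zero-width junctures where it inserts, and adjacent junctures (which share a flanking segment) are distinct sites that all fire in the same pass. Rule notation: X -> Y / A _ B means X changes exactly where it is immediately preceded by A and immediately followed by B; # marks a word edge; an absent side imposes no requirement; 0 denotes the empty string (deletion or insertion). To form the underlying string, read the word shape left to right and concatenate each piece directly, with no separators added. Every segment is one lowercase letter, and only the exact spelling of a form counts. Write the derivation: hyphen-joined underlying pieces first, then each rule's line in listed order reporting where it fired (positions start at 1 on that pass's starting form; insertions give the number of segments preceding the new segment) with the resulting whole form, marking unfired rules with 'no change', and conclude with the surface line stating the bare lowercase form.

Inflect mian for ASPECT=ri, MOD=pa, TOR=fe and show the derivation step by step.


underlying: mian-i-api-mok
1. a, i -> 0 / V _: fires at position(s) 3, 6: minipimok
surface: minipimok
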